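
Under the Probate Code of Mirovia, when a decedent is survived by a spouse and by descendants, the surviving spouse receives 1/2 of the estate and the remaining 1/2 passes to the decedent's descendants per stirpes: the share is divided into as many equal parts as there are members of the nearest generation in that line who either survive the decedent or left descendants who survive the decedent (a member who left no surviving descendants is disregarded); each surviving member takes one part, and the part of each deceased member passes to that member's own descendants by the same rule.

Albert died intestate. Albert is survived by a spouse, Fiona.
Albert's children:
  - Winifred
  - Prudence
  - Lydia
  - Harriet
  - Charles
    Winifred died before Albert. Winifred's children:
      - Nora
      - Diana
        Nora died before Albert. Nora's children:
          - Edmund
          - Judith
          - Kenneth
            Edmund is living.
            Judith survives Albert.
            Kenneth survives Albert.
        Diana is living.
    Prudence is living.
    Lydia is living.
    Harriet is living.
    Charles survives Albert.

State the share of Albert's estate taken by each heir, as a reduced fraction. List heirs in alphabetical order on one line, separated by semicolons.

Fiona, as surviving spouse, takes 1/2.
The remaining 1/2 passes to Albert's descendants per stirpes.
The 1/2 is divided into 5 equal shares of 1/10 among Winifred, Prudence, Lydia, Harriet, Charles.
Winifred predeceased; the 1/10 allotted to Winifred's branch passes to Winifred's issue by representation.
The 1/10 is divided into 2 equal shares of 1/20 among Nora, Diana.
Nora predeceased; the 1/20 allotted to Nora's branch passes to Nora's issue by representation.
The 1/20 is divided into 3 equal shares of 1/60 among Edmund, Judith, Kenneth.
Edmund is living and takes 1/60.
Judith is living and takes 1/60.
Kenneth is living and takes 1/60.
Diana is living and takes 1/20.
Prudence is living and takes 1/10.
Lydia is living and takes 1/10.
Harriet is living and takes 1/10.
Charles is living and takes 1/10.

Charles 1/10; Diana 1/20; Edmund 1/60; Fiona 1/2; Harriet 1/10; Judith 1/60; Kenneth 1/60; Lydia 1/10; Prudence 1/10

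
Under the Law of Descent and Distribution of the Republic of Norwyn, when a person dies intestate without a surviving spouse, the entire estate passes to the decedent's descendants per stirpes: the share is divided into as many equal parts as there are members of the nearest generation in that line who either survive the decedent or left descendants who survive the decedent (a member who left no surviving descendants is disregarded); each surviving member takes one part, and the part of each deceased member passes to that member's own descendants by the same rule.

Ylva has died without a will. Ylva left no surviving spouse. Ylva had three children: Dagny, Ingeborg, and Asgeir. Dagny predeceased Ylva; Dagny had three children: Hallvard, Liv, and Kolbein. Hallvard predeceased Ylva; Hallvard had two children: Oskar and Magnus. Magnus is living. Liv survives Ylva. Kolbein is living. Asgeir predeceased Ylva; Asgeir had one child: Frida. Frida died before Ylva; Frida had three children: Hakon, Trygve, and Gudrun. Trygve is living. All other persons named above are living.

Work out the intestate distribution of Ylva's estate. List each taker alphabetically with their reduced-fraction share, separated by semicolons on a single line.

There is no surviving spouse, so the entire estate passes to Ylva's descendants per stirpes.
The estate is divided into 3 equal shares of 1/3 among Dagny, Ingeborg, Asgeir.
Dagny predeceased; the 1/3 allotted to Dagny's branch passes to Dagny's issue by representation.
The 1/3 is divided into 3 equal shares of 1/9 among Hallvard, Liv, Kolbein.
Hallvard predeceased; the 1/9 allotted to Hallvard's branch passes to Hallvard's issue by representation.
The 1/9 is divided into 2 equal shares of 1/18 among Oskar, Magnus.
Oskar is living and takes 1/18.
Magnus is living and takes 1/18.
Liv is living and takes 1/9.
Kolbein is living and takes 1/9.
Ingeborg is living and takes 1/3.
Asgeir predeceased; the 1/3 allotted to Asgeir's branch passes to Asgeir's issue by representation.
Frida's line is the sole branch at this level, so the full 1/3 passes to Frida's issue by representation.
The 1/3 is divided into 3 equal shares of 1/9 among Hakon, Trygve, Gudrun.
Hakon is living and takes 1/9.
Trygve is living and takes 1/9.
Gudrun is living and takes 1/9.

Gudrun 1/9; Hakon 1/9; Ingeborg 1/3; Kolbein 1/9; Liv 1/9; Magnus 1/18; Oskar 1/18; Trygve 1/9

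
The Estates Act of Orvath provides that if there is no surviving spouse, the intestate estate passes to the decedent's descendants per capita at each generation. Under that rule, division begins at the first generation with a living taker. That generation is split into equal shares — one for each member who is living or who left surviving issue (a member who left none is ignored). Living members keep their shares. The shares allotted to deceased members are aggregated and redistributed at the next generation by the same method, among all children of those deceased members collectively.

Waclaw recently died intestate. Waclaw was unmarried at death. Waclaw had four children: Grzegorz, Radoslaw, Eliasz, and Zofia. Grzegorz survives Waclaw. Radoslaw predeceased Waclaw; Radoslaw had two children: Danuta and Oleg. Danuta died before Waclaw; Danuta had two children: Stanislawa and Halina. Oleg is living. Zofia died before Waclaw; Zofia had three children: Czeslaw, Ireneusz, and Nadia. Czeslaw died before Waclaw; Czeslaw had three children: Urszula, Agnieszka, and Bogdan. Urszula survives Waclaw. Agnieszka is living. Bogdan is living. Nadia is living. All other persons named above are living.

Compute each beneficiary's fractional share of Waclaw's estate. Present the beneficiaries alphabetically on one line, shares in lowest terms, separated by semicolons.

Agnieszka 1/25; Bogdan 1/25; Eliasz 1/4; Grzegorz 1/4; Halina 1/25; Ireneusz 1/10; Nadia 1/10; Oleg 1/10; Stanislawa 1/25; Urszula 1/25

There is no surviving spouse, so the entire estate passes to Waclaw's descendants per capita at each generation.
At generation 1 (Grzegorz, Radoslaw, Eliasz, Zofia) there are 4 shares of (1)/4 = 1/4 each.
Living: Grzegorz and Eliasz — each takes 1/4.
Deceased: Radoslaw and Zofia. Their combined 1/2 is pooled and carried to generation 2.
At generation 2 (Danuta, Oleg, Czeslaw, Ireneusz, Nadia) there are 5 shares of (1/2)/5 = 1/10 each.
Living: Oleg, Ireneusz, and Nadia — each takes 1/10.
Deceased: Danuta and Czeslaw. Their combined 1/5 is pooled and carried to generation 3.
At generation 3 (Stanislawa, Halina, Urszula, Agnieszka, Bogdan) there are 5 shares of (1/5)/5 = 1/25 each.
Living: Stanislawa, Halina, Urszula, Agnieszka, and Bogdan — each takes 1/25.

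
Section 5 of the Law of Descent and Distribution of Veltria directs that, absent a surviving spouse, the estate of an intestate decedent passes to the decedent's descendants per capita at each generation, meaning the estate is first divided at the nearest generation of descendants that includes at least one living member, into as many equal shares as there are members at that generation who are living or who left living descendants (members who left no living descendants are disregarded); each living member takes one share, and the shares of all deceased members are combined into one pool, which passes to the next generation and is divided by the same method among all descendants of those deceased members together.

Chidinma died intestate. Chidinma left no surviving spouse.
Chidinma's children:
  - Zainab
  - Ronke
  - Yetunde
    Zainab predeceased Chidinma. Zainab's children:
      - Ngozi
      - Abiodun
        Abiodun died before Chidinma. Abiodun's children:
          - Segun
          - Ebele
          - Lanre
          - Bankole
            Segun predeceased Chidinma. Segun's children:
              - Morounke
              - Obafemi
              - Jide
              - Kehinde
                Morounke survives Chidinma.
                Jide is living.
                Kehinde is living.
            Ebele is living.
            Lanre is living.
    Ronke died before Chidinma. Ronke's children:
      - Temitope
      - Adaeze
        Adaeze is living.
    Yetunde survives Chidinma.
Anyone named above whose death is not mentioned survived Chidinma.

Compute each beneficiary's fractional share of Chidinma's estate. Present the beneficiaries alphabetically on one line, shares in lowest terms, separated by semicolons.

There is no surviving spouse, so the entire estate passes to Chidinma's descendants per capita at each generation.
At generation 1 (Zainab, Ronke, Yetunde) there are 3 shares of (1)/3 = 1/3 each.
Living: Yetunde — each takes 1/3.
Deceased: Zainab and Ronke. Their combined 2/3 is pooled and carried to generation 2.
At generation 2 (Ngozi, Abiodun, Temitope, Adaeze) there are 4 shares of (2/3)/4 = 1/6 each.
Living: Ngozi, Temitope, and Adaeze — each takes 1/6.
Deceased: Abiodun. That 1/6 share is carried to generation 3.
At generation 3 (Segun, Ebele, Lanre, Bankole) there are 4 shares of (1/6)/4 = 1/24 each.
Living: Ebele, Lanre, and Bankole — each takes 1/24.
Deceased: Segun. That 1/24 share is carried to generation 4.
At generation 4 (Morounke, Obafemi, Jide, Kehinde) there are 4 shares of (1/24)/4 = 1/96 each.
Living: Morounke, Obafemi, Jide, and Kehinde — each takes 1/96.

Adaeze 1/6; Bankole 1/24; Ebele 1/24; Jide 1/96; Kehinde 1/96; Lanre 1/24; Morounke 1/96; Ngozi 1/6; Obafemi 1/96; Temitope 1/6; Yetunde 1/3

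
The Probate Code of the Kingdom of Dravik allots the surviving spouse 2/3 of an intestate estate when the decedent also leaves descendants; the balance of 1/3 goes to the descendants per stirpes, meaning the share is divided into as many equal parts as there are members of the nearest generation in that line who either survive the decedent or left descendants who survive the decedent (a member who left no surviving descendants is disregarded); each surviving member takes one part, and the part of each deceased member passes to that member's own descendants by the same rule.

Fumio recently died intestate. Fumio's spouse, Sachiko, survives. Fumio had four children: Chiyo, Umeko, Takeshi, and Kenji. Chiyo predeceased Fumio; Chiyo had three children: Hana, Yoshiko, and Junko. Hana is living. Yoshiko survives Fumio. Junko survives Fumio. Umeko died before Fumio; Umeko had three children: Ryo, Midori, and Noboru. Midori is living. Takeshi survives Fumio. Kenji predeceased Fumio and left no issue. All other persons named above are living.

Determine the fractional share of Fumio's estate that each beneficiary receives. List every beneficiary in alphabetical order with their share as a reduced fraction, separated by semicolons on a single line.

Hana 1/27; Junko 1/27; Midori 1/27; Noboru 1/27; Ryo 1/27; Sachiko 2/3; Takeshi 1/9; Yoshiko 1/27

Sachiko, as surviving spouse, takes 2/3.
The remaining 1/3 passes to Fumio's descendants per stirpes.
Kenji left no surviving issue, so that branch lapses and is disregarded.
The 1/3 is divided into 3 equal shares of 1/9 among Chiyo, Umeko, Takeshi.
Chiyo predeceased; the 1/9 allotted to Chiyo's branch passes to Chiyo's issue by representation.
The 1/9 is divided into 3 equal shares of 1/27 among Hana, Yoshiko, Junko.
Hana is living and takes 1/27.
Yoshiko is living and takes 1/27.
Junko is living and takes 1/27.
Umeko predeceased; the 1/9 allotted to Umeko's branch passes to Umeko's issue by representation.
The 1/9 is divided into 3 equal shares of 1/27 among Ryo, Midori, Noboru.
Ryo is living and takes 1/27.
Midori is living and takes 1/27.
Noboru is living and takes 1/27.
Takeshi is living and takes 1/9.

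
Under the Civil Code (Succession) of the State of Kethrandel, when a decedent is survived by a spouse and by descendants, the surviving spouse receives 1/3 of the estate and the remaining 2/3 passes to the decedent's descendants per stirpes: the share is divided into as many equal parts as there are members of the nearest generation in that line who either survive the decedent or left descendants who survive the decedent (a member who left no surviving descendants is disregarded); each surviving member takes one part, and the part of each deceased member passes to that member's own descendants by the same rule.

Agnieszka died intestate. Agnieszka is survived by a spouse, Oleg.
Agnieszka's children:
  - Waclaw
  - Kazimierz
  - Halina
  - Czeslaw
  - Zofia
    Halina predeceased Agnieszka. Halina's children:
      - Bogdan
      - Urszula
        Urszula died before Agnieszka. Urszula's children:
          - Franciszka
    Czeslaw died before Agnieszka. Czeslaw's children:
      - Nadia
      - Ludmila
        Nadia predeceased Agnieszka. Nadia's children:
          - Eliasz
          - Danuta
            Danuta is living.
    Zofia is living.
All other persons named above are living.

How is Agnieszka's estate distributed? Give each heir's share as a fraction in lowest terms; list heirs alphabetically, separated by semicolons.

Bogdan 1/15; Danuta 1/30; Eliasz 1/30; Franciszka 1/15; Kazimierz 2/15; Ludmila 1/15; Oleg 1/3; Waclaw 2/15; Zofia 2/15

Oleg, as surviving spouse, takes 1/3.
The remaining 2/3 passes to Agnieszka's descendants per stirpes.
The 2/3 is divided into 5 equal shares of 2/15 among Waclaw, Kazimierz, Halina, Czeslaw, Zofia.
Waclaw is living and takes 2/15.
Kazimierz is living and takes 2/15.
Halina predeceased; the 2/15 allotted to Halina's branch passes to Halina's issue by representation.
The 2/15 is divided into 2 equal shares of 1/15 among Bogdan, Urszula.
Bogdan is living and takes 1/15.
Urszula predeceased; the 1/15 allotted to Urszula's branch passes to Urszula's issue by representation.
Franciszka is the sole taker at this level and receives the full 1/15.
Czeslaw predeceased; the 2/15 allotted to Czeslaw's branch passes to Czeslaw's issue by representation.
The 2/15 is divided into 2 equal shares of 1/15 among Nadia, Ludmila.
Nadia predeceased; the 1/15 allotted to Nadia's branch passes to Nadia's issue by representation.
The 1/15 is divided into 2 equal shares of 1/30 among Eliasz, Danuta.
Eliasz is living and takes 1/30.
Danuta is living and takes 1/30.
Ludmila is living and takes 1/15.
Zofia is living and takes 2/15.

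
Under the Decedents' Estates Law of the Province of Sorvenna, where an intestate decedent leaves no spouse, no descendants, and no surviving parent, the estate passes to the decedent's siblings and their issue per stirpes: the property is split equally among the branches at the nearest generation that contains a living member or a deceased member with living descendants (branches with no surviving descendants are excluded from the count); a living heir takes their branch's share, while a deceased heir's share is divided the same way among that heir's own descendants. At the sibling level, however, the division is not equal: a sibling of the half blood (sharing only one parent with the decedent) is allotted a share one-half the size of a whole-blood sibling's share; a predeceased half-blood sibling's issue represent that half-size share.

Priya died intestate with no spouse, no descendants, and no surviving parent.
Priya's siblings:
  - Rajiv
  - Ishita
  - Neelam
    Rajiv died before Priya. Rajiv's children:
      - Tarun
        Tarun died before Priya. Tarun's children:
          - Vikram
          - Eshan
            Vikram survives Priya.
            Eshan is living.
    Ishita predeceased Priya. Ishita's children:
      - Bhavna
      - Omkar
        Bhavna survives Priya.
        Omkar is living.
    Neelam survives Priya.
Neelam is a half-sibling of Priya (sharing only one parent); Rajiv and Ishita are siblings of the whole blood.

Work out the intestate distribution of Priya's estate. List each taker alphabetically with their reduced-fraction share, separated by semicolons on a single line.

Bhavna 1/5; Eshan 1/5; Neelam 1/5; Omkar 1/5; Vikram 1/5

No spouse, descendants, or parent survives, so the estate passes to Priya's siblings per stirpes.
Half-blood siblings count for one-half the weight of whole-blood siblings at the initial division.
Dividing 1 in proportion to weights (total weight 5/2): Rajiv (weight 1) → 2/5; Ishita (weight 1) → 2/5; Neelam (weight 1/2) → 1/5.
Rajiv predeceased; the 2/5 allotted to Rajiv's branch passes to Rajiv's issue by representation.
Tarun's line is the sole branch at this level, so the full 2/5 passes to Tarun's issue by representation.
The 2/5 is divided into 2 equal shares of 1/5 among Vikram, Eshan.
Vikram is living and takes 1/5.
Eshan is living and takes 1/5.
Ishita predeceased; the 2/5 allotted to Ishita's branch passes to Ishita's issue by representation.
The 2/5 is divided into 2 equal shares of 1/5 among Bhavna, Omkar.
Bhavna is living and takes 1/5.
Omkar is living and takes 1/5.
Neelam is living and takes 1/5.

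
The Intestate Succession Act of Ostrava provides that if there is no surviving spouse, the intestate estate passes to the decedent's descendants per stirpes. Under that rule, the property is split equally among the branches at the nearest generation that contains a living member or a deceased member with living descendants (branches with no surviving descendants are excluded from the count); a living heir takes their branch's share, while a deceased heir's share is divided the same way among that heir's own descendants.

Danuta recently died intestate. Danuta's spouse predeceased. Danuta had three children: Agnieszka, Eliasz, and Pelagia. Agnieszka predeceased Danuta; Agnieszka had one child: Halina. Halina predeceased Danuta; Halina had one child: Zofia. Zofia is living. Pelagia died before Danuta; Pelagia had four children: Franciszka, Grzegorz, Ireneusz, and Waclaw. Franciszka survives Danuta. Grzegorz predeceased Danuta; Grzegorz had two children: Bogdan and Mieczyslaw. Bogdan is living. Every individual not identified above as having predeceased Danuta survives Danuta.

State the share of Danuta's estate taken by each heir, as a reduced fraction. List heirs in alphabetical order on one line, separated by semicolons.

There is no surviving spouse, so the entire estate passes to Danuta's descendants per stirpes.
The estate is divided into 3 equal shares of 1/3 among Agnieszka, Eliasz, Pelagia.
Agnieszka predeceased; the 1/3 allotted to Agnieszka's branch passes to Agnieszka's issue by representation.
Halina's line is the sole branch at this level, so the full 1/3 passes to Halina's issue by representation.
Zofia is the sole taker at this level and receives the full 1/3.
Eliasz is living and takes 1/3.
Pelagia predeceased; the 1/3 allotted to Pelagia's branch passes to Pelagia's issue by representation.
The 1/3 is divided into 4 equal shares of 1/12 among Franciszka, Grzegorz, Ireneusz, Waclaw.
Franciszka is living and takes 1/12.
Grzegorz predeceased; the 1/12 allotted to Grzegorz's branch passes to Grzegorz's issue by representation.
The 1/12 is divided into 2 equal shares of 1/24 among Bogdan, Mieczyslaw.
Bogdan is living and takes 1/24.
Mieczyslaw is living and takes 1/24.
Ireneusz is living and takes 1/12.
Waclaw is living and takes 1/12.

Bogdan 1/24; Eliasz 1/3; Franciszka 1/12; Ireneusz 1/12; Mieczyslaw 1/24; Waclaw 1/12; Zofia 1/3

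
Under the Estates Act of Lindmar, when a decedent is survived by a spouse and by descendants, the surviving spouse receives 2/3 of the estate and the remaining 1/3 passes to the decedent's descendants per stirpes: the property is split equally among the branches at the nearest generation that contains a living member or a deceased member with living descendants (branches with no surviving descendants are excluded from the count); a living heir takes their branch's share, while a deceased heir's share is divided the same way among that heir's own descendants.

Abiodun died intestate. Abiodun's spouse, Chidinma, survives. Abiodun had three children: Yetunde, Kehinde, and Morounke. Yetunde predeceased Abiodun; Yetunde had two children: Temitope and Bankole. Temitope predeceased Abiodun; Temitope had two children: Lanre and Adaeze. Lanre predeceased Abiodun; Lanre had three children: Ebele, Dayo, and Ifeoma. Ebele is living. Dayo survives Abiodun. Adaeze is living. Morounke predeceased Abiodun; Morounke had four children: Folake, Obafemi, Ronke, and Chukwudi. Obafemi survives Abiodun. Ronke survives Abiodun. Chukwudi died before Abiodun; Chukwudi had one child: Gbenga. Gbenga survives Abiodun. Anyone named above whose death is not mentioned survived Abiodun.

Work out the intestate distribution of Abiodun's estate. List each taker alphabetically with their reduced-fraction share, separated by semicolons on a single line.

Chidinma, as surviving spouse, takes 2/3.
The remaining 1/3 passes to Abiodun's descendants per stirpes.
The 1/3 is divided into 3 equal shares of 1/9 among Yetunde, Kehinde, Morounke.
Yetunde predeceased; the 1/9 allotted to Yetunde's branch passes to Yetunde's issue by representation.
The 1/9 is divided into 2 equal shares of 1/18 among Temitope, Bankole.
Temitope predeceased; the 1/18 allotted to Temitope's branch passes to Temitope's issue by representation.
The 1/18 is divided into 2 equal shares of 1/36 among Lanre, Adaeze.
Lanre predeceased; the 1/36 allotted to Lanre's branch passes to Lanre's issue by representation.
The 1/36 is divided into 3 equal shares of 1/108 among Ebele, Dayo, Ifeoma.
Ebele is living and takes 1/108.
Dayo is living and takes 1/108.
Ifeoma is living and takes 1/108.
Adaeze is living and takes 1/36.
Bankole is living and takes 1/18.
Kehinde is living and takes 1/9.
Morounke predeceased; the 1/9 allotted to Morounke's branch passes to Morounke's issue by representation.
The 1/9 is divided into 4 equal shares of 1/36 among Folake, Obafemi, Ronke, Chukwudi.
Folake is living and takes 1/36.
Obafemi is living and takes 1/36.
Ronke is living and takes 1/36.
Chukwudi predeceased; the 1/36 allotted to Chukwudi's branch passes to Chukwudi's issue by representation.
Gbenga is the sole taker at this level and receives the full 1/36.

Adaeze 1/36; Bankole 1/18; Chidinma 2/3; Dayo 1/108; Ebele 1/108; Folake 1/36; Gbenga 1/36; Ifeoma 1/108; Kehinde 1/9; Obafemi 1/36; Ronke 1/36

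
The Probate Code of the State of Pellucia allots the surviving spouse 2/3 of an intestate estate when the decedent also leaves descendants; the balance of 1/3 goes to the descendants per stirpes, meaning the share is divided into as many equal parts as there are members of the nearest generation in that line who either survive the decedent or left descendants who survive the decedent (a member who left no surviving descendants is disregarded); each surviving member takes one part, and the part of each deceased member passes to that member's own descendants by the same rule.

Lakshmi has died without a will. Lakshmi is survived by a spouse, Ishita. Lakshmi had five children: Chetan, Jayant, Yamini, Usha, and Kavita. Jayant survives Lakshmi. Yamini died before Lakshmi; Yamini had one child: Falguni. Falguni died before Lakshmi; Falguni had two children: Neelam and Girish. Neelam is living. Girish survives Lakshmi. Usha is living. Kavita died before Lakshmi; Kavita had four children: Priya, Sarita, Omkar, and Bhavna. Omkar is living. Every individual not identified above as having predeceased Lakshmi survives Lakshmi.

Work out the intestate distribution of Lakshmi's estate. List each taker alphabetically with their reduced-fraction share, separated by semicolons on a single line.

Ishita, as surviving spouse, takes 2/3.
The remaining 1/3 passes to Lakshmi's descendants per stirpes.
The 1/3 is divided into 5 equal shares of 1/15 among Chetan, Jayant, Yamini, Usha, Kavita.
Chetan is living and takes 1/15.
Jayant is living and takes 1/15.
Yamini predeceased; the 1/15 allotted to Yamini's branch passes to Yamini's issue by representation.
Falguni's line is the sole branch at this level, so the full 1/15 passes to Falguni's issue by representation.
The 1/15 is divided into 2 equal shares of 1/30 among Neelam, Girish.
Neelam is living and takes 1/30.
Girish is living and takes 1/30.
Usha is living and takes 1/15.
Kavita predeceased; the 1/15 allotted to Kavita's branch passes to Kavita's issue by representation.
The 1/15 is divided into 4 equal shares of 1/60 among Priya, Sarita, Omkar, Bhavna.
Priya is living and takes 1/60.
Sarita is living and takes 1/60.
Omkar is living and takes 1/60.
Bhavna is living and takes 1/60.

Bhavna 1/60; Chetan 1/15; Girish 1/30; Ishita 2/3; Jayant 1/15; Neelam 1/30; Omkar 1/60; Priya 1/60; Sarita 1/60; Usha 1/15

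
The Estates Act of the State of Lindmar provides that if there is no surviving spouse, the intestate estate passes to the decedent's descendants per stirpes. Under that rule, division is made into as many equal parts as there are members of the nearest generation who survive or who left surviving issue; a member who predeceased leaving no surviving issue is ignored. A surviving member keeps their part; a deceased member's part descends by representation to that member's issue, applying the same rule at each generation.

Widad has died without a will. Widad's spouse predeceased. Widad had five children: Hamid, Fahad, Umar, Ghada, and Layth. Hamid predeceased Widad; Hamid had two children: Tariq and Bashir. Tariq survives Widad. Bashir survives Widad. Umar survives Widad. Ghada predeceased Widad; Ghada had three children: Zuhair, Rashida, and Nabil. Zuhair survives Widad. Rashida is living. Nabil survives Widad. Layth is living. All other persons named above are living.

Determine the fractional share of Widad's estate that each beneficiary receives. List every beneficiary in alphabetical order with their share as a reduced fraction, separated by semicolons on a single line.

Bashir 1/10; Fahad 1/5; Layth 1/5; Nabil 1/15; Rashida 1/15; Tariq 1/10; Umar 1/5; Zuhair 1/15

There is no surviving spouse, so the entire estate passes to Widad's descendants per stirpes.
The estate is divided into 5 equal shares of 1/5 among Hamid, Fahad, Umar, Ghada, Layth.
Hamid predeceased; the 1/5 allotted to Hamid's branch passes to Hamid's issue by representation.
The 1/5 is divided into 2 equal shares of 1/10 among Tariq, Bashir.
Tariq is living and takes 1/10.
Bashir is living and takes 1/10.
Fahad is living and takes 1/5.
Umar is living and takes 1/5.
Ghada predeceased; the 1/5 allotted to Ghada's branch passes to Ghada's issue by representation.
The 1/5 is divided into 3 equal shares of 1/15 among Zuhair, Rashida, Nabil.
Zuhair is living and takes 1/15.
Rashida is living and takes 1/15.
Nabil is living and takes 1/15.
Layth is living and takes 1/5.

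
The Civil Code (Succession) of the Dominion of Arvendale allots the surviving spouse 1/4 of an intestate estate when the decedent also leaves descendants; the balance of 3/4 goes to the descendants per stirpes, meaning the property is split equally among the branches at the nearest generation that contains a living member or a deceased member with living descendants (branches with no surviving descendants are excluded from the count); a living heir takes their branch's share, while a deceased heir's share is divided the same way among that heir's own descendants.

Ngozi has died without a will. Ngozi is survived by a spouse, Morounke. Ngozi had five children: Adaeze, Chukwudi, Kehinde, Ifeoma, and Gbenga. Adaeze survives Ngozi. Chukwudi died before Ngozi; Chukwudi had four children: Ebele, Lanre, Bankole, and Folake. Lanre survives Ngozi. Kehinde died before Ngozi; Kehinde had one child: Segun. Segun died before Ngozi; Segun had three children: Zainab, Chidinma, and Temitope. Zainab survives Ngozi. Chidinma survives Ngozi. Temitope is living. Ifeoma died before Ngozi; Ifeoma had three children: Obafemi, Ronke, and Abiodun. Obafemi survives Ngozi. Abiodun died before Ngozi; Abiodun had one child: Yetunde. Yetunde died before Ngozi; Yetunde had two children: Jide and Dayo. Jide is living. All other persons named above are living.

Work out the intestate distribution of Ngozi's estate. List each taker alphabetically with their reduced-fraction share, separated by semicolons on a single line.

Adaeze 3/20; Bankole 3/80; Chidinma 1/20; Dayo 1/40; Ebele 3/80; Folake 3/80; Gbenga 3/20; Jide 1/40; Lanre 3/80; Morounke 1/4; Obafemi 1/20; Ronke 1/20; Temitope 1/20; Zainab 1/20

Morounke, as surviving spouse, takes 1/4.
The remaining 3/4 passes to Ngozi's descendants per stirpes.
The 3/4 is divided into 5 equal shares of 3/20 among Adaeze, Chukwudi, Kehinde, Ifeoma, Gbenga.
Adaeze is living and takes 3/20.
Chukwudi predeceased; the 3/20 allotted to Chukwudi's branch passes to Chukwudi's issue by representation.
The 3/20 is divided into 4 equal shares of 3/80 among Ebele, Lanre, Bankole, Folake.
Ebele is living and takes 3/80.
Lanre is living and takes 3/80.
Bankole is living and takes 3/80.
Folake is living and takes 3/80.
Kehinde predeceased; the 3/20 allotted to Kehinde's branch passes to Kehinde's issue by representation.
Segun's line is the sole branch at this level, so the full 3/20 passes to Segun's issue by representation.
The 3/20 is divided into 3 equal shares of 1/20 among Zainab, Chidinma, Temitope.
Zainab is living and takes 1/20.
Chidinma is living and takes 1/20.
Temitope is living and takes 1/20.
Ifeoma predeceased; the 3/20 allotted to Ifeoma's branch passes to Ifeoma's issue by representation.
The 3/20 is divided into 3 equal shares of 1/20 among Obafemi, Ronke, Abiodun.
Obafemi is living and takes 1/20.
Ronke is living and takes 1/20.
Abiodun predeceased; the 1/20 allotted to Abiodun's branch passes to Abiodun's issue by representation.
Yetunde's line is the sole branch at this level, so the full 1/20 passes to Yetunde's issue by representation.
The 1/20 is divided into 2 equal shares of 1/40 among Jide, Dayo.
Jide is living and takes 1/40.
Dayo is living and takes 1/40.
Gbenga is living and takes 3/20.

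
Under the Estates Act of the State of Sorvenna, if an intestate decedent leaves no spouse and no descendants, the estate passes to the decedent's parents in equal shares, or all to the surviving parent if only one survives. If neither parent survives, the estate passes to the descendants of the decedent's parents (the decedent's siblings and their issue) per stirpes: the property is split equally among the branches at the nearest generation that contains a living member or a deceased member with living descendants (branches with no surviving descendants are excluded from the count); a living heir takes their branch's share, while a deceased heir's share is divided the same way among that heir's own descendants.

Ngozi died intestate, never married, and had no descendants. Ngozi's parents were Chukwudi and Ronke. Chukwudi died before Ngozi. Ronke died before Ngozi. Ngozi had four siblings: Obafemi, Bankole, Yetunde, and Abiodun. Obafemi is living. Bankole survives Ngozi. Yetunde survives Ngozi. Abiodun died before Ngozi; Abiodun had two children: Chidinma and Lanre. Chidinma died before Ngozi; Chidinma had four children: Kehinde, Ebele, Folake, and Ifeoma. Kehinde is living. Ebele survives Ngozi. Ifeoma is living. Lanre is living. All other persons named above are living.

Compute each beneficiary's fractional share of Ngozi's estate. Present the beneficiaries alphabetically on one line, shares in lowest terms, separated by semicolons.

Bankole 1/4; Ebele 1/32; Folake 1/32; Ifeoma 1/32; Kehinde 1/32; Lanre 1/8; Obafemi 1/4; Yetunde 1/4

Neither parent survives and there are no descendants, so the estate passes to Ngozi's siblings and their issue per stirpes.
The estate is divided into 4 equal shares of 1/4 among Obafemi, Bankole, Yetunde, Abiodun.
Obafemi is living and takes 1/4.
Bankole is living and takes 1/4.
Yetunde is living and takes 1/4.
Abiodun predeceased; the 1/4 allotted to Abiodun's branch passes to Abiodun's issue by representation.
The 1/4 is divided into 2 equal shares of 1/8 among Chidinma, Lanre.
Chidinma predeceased; the 1/8 allotted to Chidinma's branch passes to Chidinma's issue by representation.
The 1/8 is divided into 4 equal shares of 1/32 among Kehinde, Ebele, Folake, Ifeoma.
Kehinde is living and takes 1/32.
Ebele is living and takes 1/32.
Folake is living and takes 1/32.
Ifeoma is living and takes 1/32.
Lanre is living and takes 1/8.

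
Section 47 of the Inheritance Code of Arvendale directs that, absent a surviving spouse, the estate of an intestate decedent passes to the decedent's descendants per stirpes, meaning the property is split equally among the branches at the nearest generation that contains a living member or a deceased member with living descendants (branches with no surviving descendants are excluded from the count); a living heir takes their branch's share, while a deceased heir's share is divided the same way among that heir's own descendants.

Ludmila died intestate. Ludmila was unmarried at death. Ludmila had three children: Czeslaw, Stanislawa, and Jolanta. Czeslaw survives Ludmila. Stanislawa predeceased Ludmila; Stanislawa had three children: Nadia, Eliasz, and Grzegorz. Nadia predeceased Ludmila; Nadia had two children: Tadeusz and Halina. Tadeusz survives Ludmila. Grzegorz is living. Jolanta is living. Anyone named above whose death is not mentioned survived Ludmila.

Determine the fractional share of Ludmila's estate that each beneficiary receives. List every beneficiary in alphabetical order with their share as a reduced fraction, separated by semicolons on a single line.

Czeslaw 1/3; Eliasz 1/9; Grzegorz 1/9; Halina 1/18; Jolanta 1/3; Tadeusz 1/18

There is no surviving spouse, so the entire estate passes to Ludmila's descendants per stirpes.
The estate is divided into 3 equal shares of 1/3 among Czeslaw, Stanislawa, Jolanta.
Czeslaw is living and takes 1/3.
Stanislawa predeceased; the 1/3 allotted to Stanislawa's branch passes to Stanislawa's issue by representation.
The 1/3 is divided into 3 equal shares of 1/9 among Nadia, Eliasz, Grzegorz.
Nadia predeceased; the 1/9 allotted to Nadia's branch passes to Nadia's issue by representation.
The 1/9 is divided into 2 equal shares of 1/18 among Tadeusz, Halina.
Tadeusz is living and takes 1/18.
Halina is living and takes 1/18.
Eliasz is living and takes 1/9.
Grzegorz is living and takes 1/9.
Jolanta is living and takes 1/3.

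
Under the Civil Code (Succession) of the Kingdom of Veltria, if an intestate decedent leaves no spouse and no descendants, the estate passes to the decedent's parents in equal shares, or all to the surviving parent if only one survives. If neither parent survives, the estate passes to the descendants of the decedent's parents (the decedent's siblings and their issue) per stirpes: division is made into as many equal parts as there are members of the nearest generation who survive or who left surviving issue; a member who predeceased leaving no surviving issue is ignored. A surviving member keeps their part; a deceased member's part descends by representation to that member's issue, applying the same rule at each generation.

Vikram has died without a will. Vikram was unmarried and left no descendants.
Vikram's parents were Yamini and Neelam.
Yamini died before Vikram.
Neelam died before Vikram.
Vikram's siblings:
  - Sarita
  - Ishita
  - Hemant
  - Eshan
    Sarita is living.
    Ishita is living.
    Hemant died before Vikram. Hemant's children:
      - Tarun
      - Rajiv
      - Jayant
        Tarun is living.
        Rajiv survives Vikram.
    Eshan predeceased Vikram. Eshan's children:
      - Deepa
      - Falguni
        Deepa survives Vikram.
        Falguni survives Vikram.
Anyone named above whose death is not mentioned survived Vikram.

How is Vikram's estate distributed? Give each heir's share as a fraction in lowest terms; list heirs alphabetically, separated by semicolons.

Neither parent survives and there are no descendants, so the estate passes to Vikram's siblings and their issue per stirpes.
The estate is divided into 4 equal shares of 1/4 among Sarita, Ishita, Hemant, Eshan.
Sarita is living and takes 1/4.
Ishita is living and takes 1/4.
Hemant predeceased; the 1/4 allotted to Hemant's branch passes to Hemant's issue by representation.
The 1/4 is divided into 3 equal shares of 1/12 among Tarun, Rajiv, Jayant.
Tarun is living and takes 1/12.
Rajiv is living and takes 1/12.
Jayant is living and takes 1/12.
Eshan predeceased; the 1/4 allotted to Eshan's branch passes to Eshan's issue by representation.
The 1/4 is divided into 2 equal shares of 1/8 among Deepa, Falguni.
Deepa is living and takes 1/8.
Falguni is living and takes 1/8.

Deepa 1/8; Falguni 1/8; Ishita 1/4; Jayant 1/12; Rajiv 1/12; Sarita 1/4; Tarun 1/12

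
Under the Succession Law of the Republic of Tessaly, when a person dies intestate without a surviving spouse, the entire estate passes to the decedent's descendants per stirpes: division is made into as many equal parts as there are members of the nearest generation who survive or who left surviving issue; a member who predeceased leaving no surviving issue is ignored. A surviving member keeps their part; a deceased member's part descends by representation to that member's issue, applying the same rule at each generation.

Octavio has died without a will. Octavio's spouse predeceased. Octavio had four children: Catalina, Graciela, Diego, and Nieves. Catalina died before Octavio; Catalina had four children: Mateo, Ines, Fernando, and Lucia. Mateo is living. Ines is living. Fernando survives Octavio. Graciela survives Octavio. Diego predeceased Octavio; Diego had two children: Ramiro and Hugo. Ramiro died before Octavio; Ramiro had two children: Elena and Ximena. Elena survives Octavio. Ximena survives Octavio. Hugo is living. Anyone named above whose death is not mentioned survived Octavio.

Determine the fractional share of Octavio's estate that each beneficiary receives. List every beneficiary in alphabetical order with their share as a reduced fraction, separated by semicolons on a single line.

Elena 1/16; Fernando 1/16; Graciela 1/4; Hugo 1/8; Ines 1/16; Lucia 1/16; Mateo 1/16; Nieves 1/4; Ximena 1/16

There is no surviving spouse, so the entire estate passes to Octavio's descendants per stirpes.
The estate is divided into 4 equal shares of 1/4 among Catalina, Graciela, Diego, Nieves.
Catalina predeceased; the 1/4 allotted to Catalina's branch passes to Catalina's issue by representation.
The 1/4 is divided into 4 equal shares of 1/16 among Mateo, Ines, Fernando, Lucia.
Mateo is living and takes 1/16.
Ines is living and takes 1/16.
Fernando is living and takes 1/16.
Lucia is living and takes 1/16.
Graciela is living and takes 1/4.
Diego predeceased; the 1/4 allotted to Diego's branch passes to Diego's issue by representation.
The 1/4 is divided into 2 equal shares of 1/8 among Ramiro, Hugo.
Ramiro predeceased; the 1/8 allotted to Ramiro's branch passes to Ramiro's issue by representation.
The 1/8 is divided into 2 equal shares of 1/16 among Elena, Ximena.
Elena is living and takes 1/16.
Ximena is living and takes 1/16.
Hugo is living and takes 1/8.
Nieves is living and takes 1/4.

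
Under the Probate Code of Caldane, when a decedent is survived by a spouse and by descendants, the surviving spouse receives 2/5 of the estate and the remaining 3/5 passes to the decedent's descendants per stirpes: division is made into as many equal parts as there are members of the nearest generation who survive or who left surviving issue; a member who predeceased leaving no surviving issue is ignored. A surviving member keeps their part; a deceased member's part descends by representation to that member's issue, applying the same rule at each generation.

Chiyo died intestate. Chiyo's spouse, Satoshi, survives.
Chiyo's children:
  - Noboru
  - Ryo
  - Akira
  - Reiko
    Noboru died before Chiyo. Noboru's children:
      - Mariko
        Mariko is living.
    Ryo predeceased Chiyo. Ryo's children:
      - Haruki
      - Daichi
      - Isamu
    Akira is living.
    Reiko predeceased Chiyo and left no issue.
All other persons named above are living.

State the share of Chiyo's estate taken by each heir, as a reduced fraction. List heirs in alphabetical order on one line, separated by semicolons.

Akira 1/5; Daichi 1/15; Haruki 1/15; Isamu 1/15; Mariko 1/5; Satoshi 2/5

Satoshi, as surviving spouse, takes 2/5.
The remaining 3/5 passes to Chiyo's descendants per stirpes.
Reiko left no surviving issue, so that branch lapses and is disregarded.
The 3/5 is divided into 3 equal shares of 1/5 among Noboru, Ryo, Akira.
Noboru predeceased; the 1/5 allotted to Noboru's branch passes to Noboru's issue by representation.
Mariko is the sole taker at this level and receives the full 1/5.
Ryo predeceased; the 1/5 allotted to Ryo's branch passes to Ryo's issue by representation.
The 1/5 is divided into 3 equal shares of 1/15 among Haruki, Daichi, Isamu.
Haruki is living and takes 1/15.
Daichi is living and takes 1/15.
Isamu is living and takes 1/15.
Akira is living and takes 1/5.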